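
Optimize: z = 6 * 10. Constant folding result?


6 * 10 = 60 at compile time
Optimized: z = 60


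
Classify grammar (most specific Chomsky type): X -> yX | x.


Right-linear: every RHS is a terminal or a terminal followed by one nonterminal
Classification: Type 3 (Regular)


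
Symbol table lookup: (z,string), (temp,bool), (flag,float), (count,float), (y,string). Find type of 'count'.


Lookup 'count' → type float


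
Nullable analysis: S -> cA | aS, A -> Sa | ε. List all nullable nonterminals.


A nonterminal is nullable iff some alternative derives ε (directly, or every symbol in it is nullable)
Nullable: {A}


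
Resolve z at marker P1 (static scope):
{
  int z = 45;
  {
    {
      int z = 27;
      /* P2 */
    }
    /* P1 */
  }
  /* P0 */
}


P1's block does not declare z; resolves to the enclosing declaration at depth 0
z = 45


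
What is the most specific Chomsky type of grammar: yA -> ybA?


LHS has context (more than one symbol) and |LHS| ≤ |RHS|
Classification: Type 1 (Context-Sensitive)


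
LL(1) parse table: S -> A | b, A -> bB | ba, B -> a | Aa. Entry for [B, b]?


For [B, b]: 'b' ∈ FIRST(Aa)
Entry: B -> Aa


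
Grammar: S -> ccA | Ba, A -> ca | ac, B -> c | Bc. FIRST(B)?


Per alternative of B: FIRST(c) = {c}; FIRST(Bc) = {c}
FIRST(B) = {c}


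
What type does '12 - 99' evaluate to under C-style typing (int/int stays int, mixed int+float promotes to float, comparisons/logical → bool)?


Operand types: int - int
Rule: mixed int/float promotes to float; int/int stays int
Result type: int


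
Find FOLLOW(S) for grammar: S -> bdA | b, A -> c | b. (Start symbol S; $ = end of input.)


$ ∈ FOLLOW(S). For each A -> αBβ: add FIRST(β)\{ε} to FOLLOW(B); if β nullable, add FOLLOW(A).
FOLLOW(S) = {$}


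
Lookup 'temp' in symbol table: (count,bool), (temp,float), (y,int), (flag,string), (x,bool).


Lookup 'temp' → type float


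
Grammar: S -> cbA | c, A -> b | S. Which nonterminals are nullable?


A nonterminal is nullable iff some alternative derives ε (directly, or every symbol in it is nullable)
Nullable: {}


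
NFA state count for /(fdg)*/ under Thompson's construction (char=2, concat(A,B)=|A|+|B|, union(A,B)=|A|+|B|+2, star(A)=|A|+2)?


Syntax tree has 3 char leaf(s), 0 union(s), 1 star(s)
chars contribute 3×2 = 6; each union adds +2; each star adds +2
Total: 6 + 0 + 2 = 8 states


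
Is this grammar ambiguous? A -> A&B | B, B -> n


precedence layered via separate nonterminal B: deterministic
Unambiguous


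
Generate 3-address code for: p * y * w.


Break into single-operator statements:
t1 = p * y
t2 = t1 * w


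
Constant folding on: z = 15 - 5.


15 - 5 = 10 at compile time
Optimized: z = 10


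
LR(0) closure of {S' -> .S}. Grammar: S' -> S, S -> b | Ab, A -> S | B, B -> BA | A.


Start: S' -> .S
For each item with dot before a nonterminal B, add B -> .γ for every B-production
Closure: [S' -> .S, S -> .b, S -> .Ab, A -> .S, A -> .B, B -> .BA, B -> .A]


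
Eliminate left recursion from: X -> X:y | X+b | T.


Left-recursive alternatives: X:y, X+b; non-recursive: T
Introduce X': X -> TX', X' -> :yX' | +bX' | ε


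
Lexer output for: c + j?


Scan left to right, longest-match per lexeme
Tokens: ID(c), OP(+), ID(j)


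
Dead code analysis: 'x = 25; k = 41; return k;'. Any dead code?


x is assigned but never read
Dead: 'x = 25'


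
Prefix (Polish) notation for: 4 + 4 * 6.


'*' binds tighter: tree is (+ 4 (* 4 6))
Prefix: + 4 * 4 6


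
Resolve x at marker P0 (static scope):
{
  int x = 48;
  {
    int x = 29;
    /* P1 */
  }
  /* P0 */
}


x declared in the same block as P0
x = 48


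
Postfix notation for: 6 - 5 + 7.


Left to right (same or higher precedence on left)
Postfix: 6 5 - 7 +


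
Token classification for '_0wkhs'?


Pattern: letter/underscore followed by alphanumerics, not a keyword
Type: IDENTIFIER


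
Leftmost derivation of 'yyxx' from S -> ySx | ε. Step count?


Derivation: S => ySx => yySxx => yyxx
Steps: 3


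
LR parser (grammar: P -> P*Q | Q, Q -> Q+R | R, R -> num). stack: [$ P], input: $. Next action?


start symbol P on stack, input exhausted
Action: accept


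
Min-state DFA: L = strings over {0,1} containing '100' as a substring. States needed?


KMP-style automaton: 3 progress states + 1 absorbing accept = 4
Minimal DFA: 4 states


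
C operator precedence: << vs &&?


'<<' is shift (level 8); '&&' is logical AND (level 2)
Higher level binds tighter
'<<' has higher precedence than '&&'


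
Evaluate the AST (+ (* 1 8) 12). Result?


Evaluate inner: (* 1 8) = 8
Evaluate root: (+ 8 12) = 20
Result: 20


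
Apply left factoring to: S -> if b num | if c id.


Common prefix: 'if'
Factored: S -> if S', S' -> b num | c id


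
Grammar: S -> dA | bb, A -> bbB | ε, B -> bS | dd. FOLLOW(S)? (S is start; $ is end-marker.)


$ ∈ FOLLOW(S). For each A -> αBβ: add FIRST(β)\{ε} to FOLLOW(B); if β nullable, add FOLLOW(A).
FOLLOW(S) = {$}


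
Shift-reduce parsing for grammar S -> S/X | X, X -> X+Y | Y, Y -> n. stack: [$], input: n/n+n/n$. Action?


no handle on stack; shift 'n'
Action: shift


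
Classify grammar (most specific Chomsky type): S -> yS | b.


Right-linear: every RHS is a terminal or a terminal followed by one nonterminal
Classification: Type 3 (Regular)


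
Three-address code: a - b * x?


Break into single-operator statements:
t1 = b * x
t2 = a - t1


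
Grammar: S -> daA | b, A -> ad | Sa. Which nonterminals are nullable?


A nonterminal is nullable iff some alternative derives ε (directly, or every symbol in it is nullable)
Nullable: {}


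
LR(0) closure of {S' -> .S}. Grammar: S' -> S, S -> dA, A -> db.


Start: S' -> .S
For each item with dot before a nonterminal B, add B -> .γ for every B-production
Closure: [S' -> .S, S -> .dA]


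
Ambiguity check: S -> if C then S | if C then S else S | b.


dangling else: 'if C then if C then b else b' parses two ways
Ambiguous


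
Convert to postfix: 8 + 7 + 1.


Left to right (same or higher precedence on left)
Postfix: 8 7 + 1 +


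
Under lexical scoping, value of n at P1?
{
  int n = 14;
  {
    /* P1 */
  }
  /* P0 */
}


P1's block does not declare n; resolves to the enclosing declaration at depth 0
n = 14


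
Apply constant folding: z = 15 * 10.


15 * 10 = 150 at compile time
Optimized: z = 150


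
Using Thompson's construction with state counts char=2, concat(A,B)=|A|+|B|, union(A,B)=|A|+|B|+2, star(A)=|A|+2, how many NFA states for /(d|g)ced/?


Syntax tree has 5 char leaf(s), 1 union(s), 0 star(s)
chars contribute 5×2 = 10; each union adds +2; each star adds +2
Total: 10 + 2 + 0 = 12 states


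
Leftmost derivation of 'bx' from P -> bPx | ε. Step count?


Derivation: P => bPx => bx
Steps: 2


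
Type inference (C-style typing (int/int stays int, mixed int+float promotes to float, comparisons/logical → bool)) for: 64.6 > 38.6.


Operand types: float > float
Rule: comparison yields bool
Result type: bool


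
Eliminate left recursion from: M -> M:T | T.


Left-recursive alternatives: M:T; non-recursive: T
Introduce M': M -> TM', M' -> :TM' | ε


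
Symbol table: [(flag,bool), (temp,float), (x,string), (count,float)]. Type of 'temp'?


Lookup 'temp' → type float


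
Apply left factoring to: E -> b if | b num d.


Common prefix: 'b'
Factored: E -> b E', E' -> if | num d


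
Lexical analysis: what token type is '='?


Pattern: operator symbol
Type: OPERATOR


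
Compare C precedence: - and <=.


'-' is additive (level 9); '<=' is relational (level 7)
Higher level binds tighter
'-' has higher precedence than '<='


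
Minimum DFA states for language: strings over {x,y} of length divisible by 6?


Track length mod 6: states 0..5, accept at 0
Minimal DFA: 6 states


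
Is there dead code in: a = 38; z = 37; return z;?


a is assigned but never read
Dead: 'a = 38'


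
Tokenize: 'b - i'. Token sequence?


Scan left to right, longest-match per lexeme
Tokens: ID(b), OP(-), ID(i)


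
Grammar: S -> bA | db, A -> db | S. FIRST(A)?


Per alternative of A: FIRST(db) = {d}; FIRST(S) = {b, d}
FIRST(A) = {b, d}


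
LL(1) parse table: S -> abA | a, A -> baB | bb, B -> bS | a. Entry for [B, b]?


For [B, b]: 'b' ∈ FIRST(bS)
Entry: B -> bS


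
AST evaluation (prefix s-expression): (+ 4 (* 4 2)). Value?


Evaluate inner: (* 4 2) = 8
Evaluate root: (+ 4 8) = 12
Result: 12


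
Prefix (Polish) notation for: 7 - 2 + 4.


left-to-right (same/higher precedence on left): tree is (+ (- 7 2) 4)
Prefix: + - 7 2 4


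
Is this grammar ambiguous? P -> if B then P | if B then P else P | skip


dangling else: 'if B then if B then skip else skip' parses two ways
Ambiguous


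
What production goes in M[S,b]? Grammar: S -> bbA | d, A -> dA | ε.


For [S, b]: 'b' ∈ FIRST(bbA)
Entry: S -> bbA


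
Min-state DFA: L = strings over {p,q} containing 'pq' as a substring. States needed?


KMP-style automaton: 2 progress states + 1 absorbing accept = 3
Minimal DFA: 3 states


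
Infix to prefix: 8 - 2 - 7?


left-to-right (same/higher precedence on left): tree is (- (- 8 2) 7)
Prefix: - - 8 2 7


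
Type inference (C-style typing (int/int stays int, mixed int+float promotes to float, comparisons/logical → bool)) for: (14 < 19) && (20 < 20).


Operand types: bool && bool
Rule: logical operators take bool operands and yield bool
Result type: bool


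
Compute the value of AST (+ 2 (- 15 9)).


Evaluate inner: (- 15 9) = 6
Evaluate root: (+ 2 6) = 8
Result: 8


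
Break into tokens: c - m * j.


Scan left to right, longest-match per lexeme
Tokens: ID(c), OP(-), ID(m), OP(*), ID(j)


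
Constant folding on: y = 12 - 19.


12 - 19 = -7 at compile time
Optimized: y = -7


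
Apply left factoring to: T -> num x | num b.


Common prefix: 'num'
Factored: T -> num T', T' -> x | b


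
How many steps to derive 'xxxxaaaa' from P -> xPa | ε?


Derivation: P => xPa => xxPaa => xxxPaaa => xxxxPaaaa => xxxxaaaa
Steps: 5


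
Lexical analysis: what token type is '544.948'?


Pattern: digits with a decimal point
Type: FLOAT_LITERAL


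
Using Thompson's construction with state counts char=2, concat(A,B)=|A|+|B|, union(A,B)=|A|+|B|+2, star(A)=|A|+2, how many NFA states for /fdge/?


Syntax tree has 4 char leaf(s), 0 union(s), 0 star(s)
chars contribute 4×2 = 8; each union adds +2; each star adds +2
Total: 8 + 0 + 0 = 8 states


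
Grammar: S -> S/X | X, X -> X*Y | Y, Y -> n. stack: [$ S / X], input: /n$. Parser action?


handle 'S/X' on top; lookahead ∈ FOLLOW(S) = {/, $}
Action: reduce (S -> S/X)


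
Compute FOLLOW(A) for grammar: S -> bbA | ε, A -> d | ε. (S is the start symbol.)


$ ∈ FOLLOW(S). For each A -> αBβ: add FIRST(β)\{ε} to FOLLOW(B); if β nullable, add FOLLOW(A).
FOLLOW(A) = {$}


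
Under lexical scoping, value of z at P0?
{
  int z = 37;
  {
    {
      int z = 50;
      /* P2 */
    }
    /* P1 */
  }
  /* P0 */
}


z declared in the same block as P0
z = 37


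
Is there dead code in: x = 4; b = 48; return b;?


x is assigned but never read
Dead: 'x = 4'


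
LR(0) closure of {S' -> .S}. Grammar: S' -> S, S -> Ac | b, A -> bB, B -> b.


Start: S' -> .S
For each item with dot before a nonterminal B, add B -> .γ for every B-production
Closure: [S' -> .S, S -> .Ac, S -> .b, A -> .bB]


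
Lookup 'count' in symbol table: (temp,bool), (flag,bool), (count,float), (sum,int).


Lookup 'count' → type float


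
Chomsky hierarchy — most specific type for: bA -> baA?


LHS has context (more than one symbol) and |LHS| ≤ |RHS|
Classification: Type 1 (Context-Sensitive)


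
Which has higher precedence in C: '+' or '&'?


'+' is additive (level 9); '&' is bitwise AND (level 5)
Higher level binds tighter
'+' has higher precedence than '&'


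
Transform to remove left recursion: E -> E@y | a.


Left-recursive alternatives: E@y; non-recursive: a
Introduce E': E -> aE', E' -> @yE' | ε


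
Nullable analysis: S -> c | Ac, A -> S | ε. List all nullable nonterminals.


A nonterminal is nullable iff some alternative derives ε (directly, or every symbol in it is nullable)
Nullable: {A}


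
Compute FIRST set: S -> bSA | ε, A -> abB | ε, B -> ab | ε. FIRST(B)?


Per alternative of B: FIRST(ab) = {a}; FIRST(ε) = {ε}
FIRST(B) = {a, ε}


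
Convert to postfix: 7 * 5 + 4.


Left to right (same or higher precedence on left)
Postfix: 7 5 * 4 +


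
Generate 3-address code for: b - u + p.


Break into single-operator statements:
t1 = b - u
t2 = t1 + p


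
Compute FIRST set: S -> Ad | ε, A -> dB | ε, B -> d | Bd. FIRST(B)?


Per alternative of B: FIRST(d) = {d}; FIRST(Bd) = {d}
FIRST(B) = {d}


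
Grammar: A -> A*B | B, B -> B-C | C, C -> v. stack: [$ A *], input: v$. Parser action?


no handle ('A*' is not any RHS); shift 'v'
Action: shift


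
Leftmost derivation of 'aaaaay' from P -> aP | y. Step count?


Derivation: P => aP => aaP => aaaP => aaaaP => aaaaaP => aaaaay
Steps: 6


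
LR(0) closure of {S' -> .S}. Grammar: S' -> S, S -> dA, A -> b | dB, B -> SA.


Start: S' -> .S
For each item with dot before a nonterminal B, add B -> .γ for every B-production
Closure: [S' -> .S, S -> .dA]


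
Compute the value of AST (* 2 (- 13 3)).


Evaluate inner: (- 13 3) = 10
Evaluate root: (* 2 10) = 20
Result: 20


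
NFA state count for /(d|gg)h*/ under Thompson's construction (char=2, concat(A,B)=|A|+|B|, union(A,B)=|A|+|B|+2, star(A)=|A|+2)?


Syntax tree has 4 char leaf(s), 1 union(s), 1 star(s)
chars contribute 4×2 = 8; each union adds +2; each star adds +2
Total: 8 + 2 + 2 = 12 states


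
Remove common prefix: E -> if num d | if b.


Common prefix: 'if'
Factored: E -> if E', E' -> num d | b


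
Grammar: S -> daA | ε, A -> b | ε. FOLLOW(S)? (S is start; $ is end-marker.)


$ ∈ FOLLOW(S). For each A -> αBβ: add FIRST(β)\{ε} to FOLLOW(B); if β nullable, add FOLLOW(A).
FOLLOW(S) = {$}


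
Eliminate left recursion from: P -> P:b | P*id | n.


Left-recursive alternatives: P:b, P*id; non-recursive: n
Introduce P': P -> nP', P' -> :bP' | *idP' | ε


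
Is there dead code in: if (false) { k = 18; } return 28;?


condition is constant false, so the whole block is unreachable
Dead: 'if (false) { k = 18; }'


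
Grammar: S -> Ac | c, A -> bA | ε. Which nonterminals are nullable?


A nonterminal is nullable iff some alternative derives ε (directly, or every symbol in it is nullable)
Nullable: {A}


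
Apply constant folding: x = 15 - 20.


15 - 20 = -5 at compile time
Optimized: x = -5


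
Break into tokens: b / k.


Scan left to right, longest-match per lexeme
Tokens: ID(b), OP(/), ID(k)


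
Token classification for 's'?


Pattern: letter/underscore followed by alphanumerics, not a keyword
Type: IDENTIFIER


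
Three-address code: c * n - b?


Break into single-operator statements:
t1 = c * n
t2 = t1 - b


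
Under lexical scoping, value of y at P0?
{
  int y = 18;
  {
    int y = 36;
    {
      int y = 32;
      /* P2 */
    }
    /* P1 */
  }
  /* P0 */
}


y declared in the same block as P0
y = 18


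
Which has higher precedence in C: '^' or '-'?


'-' is additive (level 9); '^' is bitwise XOR (level 4)
Higher level binds tighter
'-' has higher precedence than '^'


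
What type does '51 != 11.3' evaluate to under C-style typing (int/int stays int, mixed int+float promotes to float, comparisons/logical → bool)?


Operand types: int != float
Rule: comparison yields bool
Result type: bool


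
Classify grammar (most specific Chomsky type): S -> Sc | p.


Left-linear: every RHS is a terminal or one nonterminal followed by a terminal
Classification: Type 3 (Regular)


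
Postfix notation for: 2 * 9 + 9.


Left to right (same or higher precedence on left)
Postfix: 2 9 * 9 +


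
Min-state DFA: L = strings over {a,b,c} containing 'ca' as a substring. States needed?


KMP-style automaton: 2 progress states + 1 absorbing accept = 3
Minimal DFA: 3 states


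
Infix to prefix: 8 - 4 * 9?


'*' binds tighter: tree is (- 8 (* 4 9))
Prefix: - 8 * 4 9


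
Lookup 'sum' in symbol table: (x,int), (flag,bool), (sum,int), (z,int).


Lookup 'sum' → type int


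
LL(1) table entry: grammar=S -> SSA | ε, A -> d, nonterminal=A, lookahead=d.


For [A, d]: 'd' ∈ FIRST(d)
Entry: A -> d


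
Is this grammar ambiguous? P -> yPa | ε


balanced y^n…a^n: each string has a unique parse
Unambiguous


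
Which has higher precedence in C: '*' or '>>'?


'*' is multiplicative (level 10); '>>' is shift (level 8)
Higher level binds tighter
'*' has higher precedence than '>>'


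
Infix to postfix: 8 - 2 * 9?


* has higher precedence, evaluate 2*9 first
Postfix: 8 2 9 * -


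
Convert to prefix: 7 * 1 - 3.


left-to-right (same/higher precedence on left): tree is (- (* 7 1) 3)
Prefix: - * 7 1 3


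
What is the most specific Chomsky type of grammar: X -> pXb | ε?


Single nonterminal LHS, but p^n b^n is not regular
Classification: Type 2 (Context-Free)


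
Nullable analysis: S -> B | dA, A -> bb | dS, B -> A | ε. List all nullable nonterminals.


A nonterminal is nullable iff some alternative derives ε (directly, or every symbol in it is nullable)
Nullable: {B, S}


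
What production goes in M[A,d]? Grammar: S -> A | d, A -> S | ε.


For [A, d]: 'd' ∈ FIRST(S)
Entry: A -> S


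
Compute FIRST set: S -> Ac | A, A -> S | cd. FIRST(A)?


Per alternative of A: FIRST(S) = {c}; FIRST(cd) = {c}
FIRST(A) = {c}


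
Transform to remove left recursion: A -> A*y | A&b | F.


Left-recursive alternatives: A*y, A&b; non-recursive: F
Introduce A': A -> FA', A' -> *yA' | &bA' | ε


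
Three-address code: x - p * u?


Break into single-operator statements:
t1 = p * u
t2 = x - t1


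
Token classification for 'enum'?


Pattern: reserved word
Type: KEYWORD


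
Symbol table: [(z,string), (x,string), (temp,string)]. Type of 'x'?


Lookup 'x' → type string


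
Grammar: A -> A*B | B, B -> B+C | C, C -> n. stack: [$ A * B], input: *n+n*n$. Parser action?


handle 'A*B' on top; lookahead ∈ FOLLOW(A) = {*, $}
Action: reduce (A -> A*B)


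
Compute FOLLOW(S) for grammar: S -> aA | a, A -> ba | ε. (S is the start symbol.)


$ ∈ FOLLOW(S). For each A -> αBβ: add FIRST(β)\{ε} to FOLLOW(B); if β nullable, add FOLLOW(A).
FOLLOW(S) = {$}


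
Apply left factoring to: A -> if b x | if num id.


Common prefix: 'if'
Factored: A -> if A', A' -> b x | num id


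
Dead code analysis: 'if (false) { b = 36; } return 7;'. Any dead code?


condition is constant false, so the whole block is unreachable
Dead: 'if (false) { b = 36; }'


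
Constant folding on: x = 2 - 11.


2 - 11 = -9 at compile time
Optimized: x = -9


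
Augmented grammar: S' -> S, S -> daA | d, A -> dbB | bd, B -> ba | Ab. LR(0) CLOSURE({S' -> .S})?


Start: S' -> .S
For each item with dot before a nonterminal B, add B -> .γ for every B-production
Closure: [S' -> .S, S -> .daA, S -> .d]


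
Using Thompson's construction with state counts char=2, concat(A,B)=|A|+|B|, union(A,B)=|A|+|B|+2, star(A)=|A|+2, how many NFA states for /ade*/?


Syntax tree has 3 char leaf(s), 0 union(s), 1 star(s)
chars contribute 3×2 = 6; each union adds +2; each star adds +2
Total: 6 + 0 + 2 = 8 states


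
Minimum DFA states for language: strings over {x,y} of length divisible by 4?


Track length mod 4: states 0..3, accept at 0
Minimal DFA: 4 states


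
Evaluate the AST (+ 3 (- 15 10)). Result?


Evaluate inner: (- 15 10) = 5
Evaluate root: (+ 3 5) = 8
Result: 8


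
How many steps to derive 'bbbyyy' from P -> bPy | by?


Derivation: P => bPy => bbPyy => bbbyyy
Steps: 3


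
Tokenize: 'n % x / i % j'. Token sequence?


Scan left to right, longest-match per lexeme
Tokens: ID(n), OP(%), ID(x), OP(/), ID(i), OP(%), ID(j)


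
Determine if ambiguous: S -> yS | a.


right-linear, alternatives start with distinct terminals 'y' vs 'a': unique leftmost derivation
Unambiguous


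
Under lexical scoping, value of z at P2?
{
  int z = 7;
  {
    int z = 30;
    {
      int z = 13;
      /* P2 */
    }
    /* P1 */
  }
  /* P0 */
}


z declared in the same block as P2
z = 13


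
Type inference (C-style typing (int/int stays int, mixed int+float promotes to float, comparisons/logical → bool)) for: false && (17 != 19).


Operand types: bool && bool
Rule: logical operators take bool operands and yield bool
Result type: bool


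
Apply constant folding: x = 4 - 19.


4 - 19 = -15 at compile time
Optimized: x = -15


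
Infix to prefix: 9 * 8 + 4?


left-to-right (same/higher precedence on left): tree is (+ (* 9 8) 4)
Prefix: + * 9 8 4


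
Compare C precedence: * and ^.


'*' is multiplicative (level 10); '^' is bitwise XOR (level 4)
Higher level binds tighter
'*' has higher precedence than '^'


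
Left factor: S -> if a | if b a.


Common prefix: 'if'
Factored: S -> if S', S' -> a | b a


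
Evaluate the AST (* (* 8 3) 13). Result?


Evaluate inner: (* 8 3) = 24
Evaluate root: (* 24 13) = 312
Result: 312


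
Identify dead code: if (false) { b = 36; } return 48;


condition is constant false, so the whole block is unreachable
Dead: 'if (false) { b = 36; }'


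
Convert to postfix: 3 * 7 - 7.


Left to right (same or higher precedence on left)
Postfix: 3 7 * 7 -


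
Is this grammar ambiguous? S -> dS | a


right-linear, alternatives start with distinct terminals 'd' vs 'a': unique leftmost derivation
Unambiguous


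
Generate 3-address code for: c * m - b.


Break into single-operator statements:
t1 = c * m
t2 = t1 - b


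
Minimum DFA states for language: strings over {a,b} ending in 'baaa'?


Track the longest suffix of input matching a prefix of 'baaa': 5 classes (prefixes of length 0..4)
Minimal DFA: 5 states


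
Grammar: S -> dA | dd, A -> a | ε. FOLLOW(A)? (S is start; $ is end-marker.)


$ ∈ FOLLOW(S). For each A -> αBβ: add FIRST(β)\{ε} to FOLLOW(B); if β nullable, add FOLLOW(A).
FOLLOW(A) = {$}


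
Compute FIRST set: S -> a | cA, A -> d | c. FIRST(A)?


Per alternative of A: FIRST(d) = {d}; FIRST(c) = {c}
FIRST(A) = {c, d}


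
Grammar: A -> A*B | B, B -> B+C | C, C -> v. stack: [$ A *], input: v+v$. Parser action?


no handle ('A*' is not any RHS); shift 'v'
Action: shift


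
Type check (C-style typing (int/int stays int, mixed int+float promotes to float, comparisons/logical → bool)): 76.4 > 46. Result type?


Operand types: float > int
Rule: comparison yields bool
Result type: bool


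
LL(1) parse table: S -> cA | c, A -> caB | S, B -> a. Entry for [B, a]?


For [B, a]: 'a' ∈ FIRST(a)
Entry: B -> a


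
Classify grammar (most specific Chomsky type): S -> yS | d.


Right-linear: every RHS is a terminal or a terminal followed by one nonterminal
Classification: Type 3 (Regular)


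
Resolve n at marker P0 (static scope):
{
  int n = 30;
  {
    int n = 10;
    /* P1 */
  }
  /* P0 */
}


n declared in the same block as P0
n = 30


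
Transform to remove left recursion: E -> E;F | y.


Left-recursive alternatives: E;F; non-recursive: y
Introduce E': E -> yE', E' -> ;FE' | ε


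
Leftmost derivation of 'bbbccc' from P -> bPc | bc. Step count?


Derivation: P => bPc => bbPcc => bbbccc
Steps: 3


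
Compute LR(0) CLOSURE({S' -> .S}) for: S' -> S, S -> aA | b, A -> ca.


Start: S' -> .S
For each item with dot before a nonterminal B, add B -> .γ for every B-production
Closure: [S' -> .S, S -> .aA, S -> .b]


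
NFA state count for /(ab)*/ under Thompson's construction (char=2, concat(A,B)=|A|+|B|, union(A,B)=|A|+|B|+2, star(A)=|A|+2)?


Syntax tree has 2 char leaf(s), 0 union(s), 1 star(s)
chars contribute 2×2 = 4; each union adds +2; each star adds +2
Total: 4 + 0 + 2 = 6 states


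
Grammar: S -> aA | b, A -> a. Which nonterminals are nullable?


A nonterminal is nullable iff some alternative derives ε (directly, or every symbol in it is nullable)
Nullable: {}


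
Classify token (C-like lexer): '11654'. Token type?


Pattern: digits only
Type: INTEGER_LITERAL


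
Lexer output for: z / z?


Scan left to right, longest-match per lexeme
Tokens: ID(z), OP(/), ID(z)


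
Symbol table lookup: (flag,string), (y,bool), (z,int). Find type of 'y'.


Lookup 'y' → type bool


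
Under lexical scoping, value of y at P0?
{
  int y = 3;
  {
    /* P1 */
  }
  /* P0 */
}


y declared in the same block as P0
y = 3


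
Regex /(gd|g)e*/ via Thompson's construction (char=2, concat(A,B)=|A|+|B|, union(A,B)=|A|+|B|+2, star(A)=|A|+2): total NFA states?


Syntax tree has 4 char leaf(s), 1 union(s), 1 star(s)
chars contribute 4×2 = 8; each union adds +2; each star adds +2
Total: 8 + 2 + 2 = 12 states


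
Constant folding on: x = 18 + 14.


18 + 14 = 32 at compile time
Optimized: x = 32


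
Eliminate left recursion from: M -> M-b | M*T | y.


Left-recursive alternatives: M-b, M*T; non-recursive: y
Introduce M': M -> yM', M' -> -bM' | *TM' | ε


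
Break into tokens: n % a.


Scan left to right, longest-match per lexeme
Tokens: ID(n), OP(%), ID(a)


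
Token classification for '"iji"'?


Pattern: double-quoted sequence
Type: STRING_LITERAL


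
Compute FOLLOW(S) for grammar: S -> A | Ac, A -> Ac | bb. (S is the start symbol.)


$ ∈ FOLLOW(S). For each A -> αBβ: add FIRST(β)\{ε} to FOLLOW(B); if β nullable, add FOLLOW(A).
FOLLOW(S) = {$}


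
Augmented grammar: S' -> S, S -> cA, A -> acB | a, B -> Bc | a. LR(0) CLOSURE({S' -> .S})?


Start: S' -> .S
For each item with dot before a nonterminal B, add B -> .γ for every B-production
Closure: [S' -> .S, S -> .cA]


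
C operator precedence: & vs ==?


'==' is equality (level 6); '&' is bitwise AND (level 5)
Higher level binds tighter
'==' has higher precedence than '&'


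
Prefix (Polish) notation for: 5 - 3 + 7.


left-to-right (same/higher precedence on left): tree is (+ (- 5 3) 7)
Prefix: + - 5 3 7


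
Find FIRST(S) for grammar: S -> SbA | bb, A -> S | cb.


Per alternative of S: FIRST(SbA) = {b}; FIRST(bb) = {b}
FIRST(S) = {b}


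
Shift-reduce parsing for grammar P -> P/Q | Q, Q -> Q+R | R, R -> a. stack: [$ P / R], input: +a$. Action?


'R' (not preceded by Q+) is the handle for Q -> R
Action: reduce (Q -> R)


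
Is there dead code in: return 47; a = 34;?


statement follows a return and is unreachable
Dead: 'a = 34'


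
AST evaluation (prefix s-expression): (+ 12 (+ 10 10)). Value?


Evaluate inner: (+ 10 10) = 20
Evaluate root: (+ 12 20) = 32
Result: 32


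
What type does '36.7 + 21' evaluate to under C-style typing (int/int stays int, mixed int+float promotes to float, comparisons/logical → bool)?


Operand types: float + int
Rule: mixed int/float promotes to float; int/int stays int
Result type: float


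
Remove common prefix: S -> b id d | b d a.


Common prefix: 'b'
Factored: S -> b S', S' -> id d | d a


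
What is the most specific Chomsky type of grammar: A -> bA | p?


Right-linear: every RHS is a terminal or a terminal followed by one nonterminal
Classification: Type 3 (Regular)


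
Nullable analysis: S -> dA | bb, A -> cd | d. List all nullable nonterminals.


A nonterminal is nullable iff some alternative derives ε (directly, or every symbol in it is nullable)
Nullable: {}


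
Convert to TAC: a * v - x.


Break into single-operator statements:
t1 = a * v
t2 = t1 - x


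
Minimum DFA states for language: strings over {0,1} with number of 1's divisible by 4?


Track (count of 1) mod 4: states 0..3, accept at 0
Minimal DFA: 4 states


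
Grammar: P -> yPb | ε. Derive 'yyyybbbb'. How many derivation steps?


Derivation: P => yPb => yyPbb => yyyPbbb => yyyyPbbbb => yyyybbbb
Steps: 5


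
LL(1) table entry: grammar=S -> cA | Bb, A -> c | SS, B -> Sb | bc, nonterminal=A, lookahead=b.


For [A, b]: 'b' ∈ FIRST(SS)
Entry: A -> SS


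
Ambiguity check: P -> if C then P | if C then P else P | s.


dangling else: 'if C then if C then s else s' parses two ways
Ambiguous


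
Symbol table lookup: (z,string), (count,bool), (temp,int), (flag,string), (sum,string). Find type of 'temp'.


Lookup 'temp' → type int


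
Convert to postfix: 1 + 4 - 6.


Left to right (same or higher precedence on left)
Postfix: 1 4 + 6 -


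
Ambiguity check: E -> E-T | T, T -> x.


precedence layered via separate nonterminal T: deterministic
Unambiguous


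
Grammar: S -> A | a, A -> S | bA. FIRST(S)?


Per alternative of S: FIRST(A) = {a, b}; FIRST(a) = {a}
FIRST(S) = {a, b}


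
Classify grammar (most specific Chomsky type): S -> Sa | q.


Left-linear: every RHS is a terminal or one nonterminal followed by a terminal
Classification: Type 3 (Regular)


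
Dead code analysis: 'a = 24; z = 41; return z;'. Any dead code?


a is assigned but never read
Dead: 'a = 24'


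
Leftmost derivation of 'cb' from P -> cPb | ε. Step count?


Derivation: P => cPb => cb
Steps: 2


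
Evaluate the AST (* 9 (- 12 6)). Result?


Evaluate inner: (- 12 6) = 6
Evaluate root: (* 9 6) = 54
Result: 54


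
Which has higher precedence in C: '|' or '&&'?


'|' is bitwise OR (level 3); '&&' is logical AND (level 2)
Higher level binds tighter
'|' has higher precedence than '&&'


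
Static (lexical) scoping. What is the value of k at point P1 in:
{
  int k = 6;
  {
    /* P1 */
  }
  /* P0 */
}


P1's block does not declare k; resolves to the enclosing declaration at depth 0
k = 6


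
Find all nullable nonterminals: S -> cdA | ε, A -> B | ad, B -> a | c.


A nonterminal is nullable iff some alternative derives ε (directly, or every symbol in it is nullable)
Nullable: {S}


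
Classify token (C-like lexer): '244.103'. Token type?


Pattern: digits with a decimal point
Type: FLOAT_LITERAL


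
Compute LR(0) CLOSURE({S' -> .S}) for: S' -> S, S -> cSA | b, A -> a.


Start: S' -> .S
For each item with dot before a nonterminal B, add B -> .γ for every B-production
Closure: [S' -> .S, S -> .cSA, S -> .b]


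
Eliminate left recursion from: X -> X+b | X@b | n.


Left-recursive alternatives: X+b, X@b; non-recursive: n
Introduce X': X -> nX', X' -> +bX' | @bX' | ε


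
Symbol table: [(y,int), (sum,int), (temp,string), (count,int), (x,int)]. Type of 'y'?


Lookup 'y' → type int


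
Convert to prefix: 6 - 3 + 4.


left-to-right (same/higher precedence on left): tree is (+ (- 6 3) 4)
Prefix: + - 6 3 4


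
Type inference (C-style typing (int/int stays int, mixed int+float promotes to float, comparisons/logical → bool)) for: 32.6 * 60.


Operand types: float * int
Rule: mixed int/float promotes to float; int/int stays int
Result type: float


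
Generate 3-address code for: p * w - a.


Break into single-operator statements:
t1 = p * w
t2 = t1 - a


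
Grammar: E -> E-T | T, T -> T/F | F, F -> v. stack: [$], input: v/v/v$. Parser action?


no handle on stack; shift 'v'
Action: shift


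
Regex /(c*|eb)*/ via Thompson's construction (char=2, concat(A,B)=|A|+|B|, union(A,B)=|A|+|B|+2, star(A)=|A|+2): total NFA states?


Syntax tree has 3 char leaf(s), 1 union(s), 2 star(s)
chars contribute 3×2 = 6; each union adds +2; each star adds +2
Total: 6 + 2 + 4 = 12 states


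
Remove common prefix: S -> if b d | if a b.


Common prefix: 'if'
Factored: S -> if S', S' -> b d | a b


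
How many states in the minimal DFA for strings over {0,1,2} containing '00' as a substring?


KMP-style automaton: 2 progress states + 1 absorbing accept = 3
Minimal DFA: 3 states


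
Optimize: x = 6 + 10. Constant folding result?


6 + 10 = 16 at compile time
Optimized: x = 16


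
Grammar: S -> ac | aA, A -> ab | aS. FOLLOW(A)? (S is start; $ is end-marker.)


$ ∈ FOLLOW(S). For each A -> αBβ: add FIRST(β)\{ε} to FOLLOW(B); if β nullable, add FOLLOW(A).
FOLLOW(A) = {$}


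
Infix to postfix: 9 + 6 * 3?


* has higher precedence, evaluate 6*3 first
Postfix: 9 6 3 * +


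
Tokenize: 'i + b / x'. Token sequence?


Scan left to right, longest-match per lexeme
Tokens: ID(i), OP(+), ID(b), OP(/), ID(x)


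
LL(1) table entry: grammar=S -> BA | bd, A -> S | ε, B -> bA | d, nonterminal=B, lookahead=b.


For [B, b]: 'b' ∈ FIRST(bA)
Entry: B -> bA


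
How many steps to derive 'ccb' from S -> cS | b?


Derivation: S => cS => ccS => ccb
Steps: 3


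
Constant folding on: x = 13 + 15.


13 + 15 = 28 at compile time
Optimized: x = 28


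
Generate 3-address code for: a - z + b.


Break into single-operator statements:
t1 = a - z
t2 = t1 + b


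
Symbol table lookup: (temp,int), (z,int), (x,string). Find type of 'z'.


Lookup 'z' → type int


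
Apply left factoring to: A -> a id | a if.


Common prefix: 'a'
Factored: A -> a A', A' -> id | if


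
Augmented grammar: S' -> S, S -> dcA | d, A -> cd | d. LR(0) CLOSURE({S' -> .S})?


Start: S' -> .S
For each item with dot before a nonterminal B, add B -> .γ for every B-production
Closure: [S' -> .S, S -> .dcA, S -> .d]


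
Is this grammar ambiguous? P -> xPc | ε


balanced x^n…c^n: each string has a unique parse
Unambiguous


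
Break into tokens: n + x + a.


Scan left to right, longest-match per lexeme
Tokens: ID(n), OP(+), ID(x), OP(+), ID(a)


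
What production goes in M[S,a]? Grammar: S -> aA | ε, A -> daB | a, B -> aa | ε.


For [S, a]: 'a' ∈ FIRST(aA)
Entry: S -> aA


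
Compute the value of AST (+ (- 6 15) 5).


Evaluate inner: (- 6 15) = -9
Evaluate root: (+ -9 5) = -4
Result: -4


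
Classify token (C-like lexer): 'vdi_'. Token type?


Pattern: letter/underscore followed by alphanumerics, not a keyword
Type: IDENTIFIER


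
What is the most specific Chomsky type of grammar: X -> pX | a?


Right-linear: every RHS is a terminal or a terminal followed by one nonterminal
Classification: Type 3 (Regular)


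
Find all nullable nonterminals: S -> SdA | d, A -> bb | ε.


A nonterminal is nullable iff some alternative derives ε (directly, or every symbol in it is nullable)
Nullable: {A}


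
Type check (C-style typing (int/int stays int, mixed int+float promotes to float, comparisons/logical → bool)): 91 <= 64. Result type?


Operand types: int <= int
Rule: comparison yields bool
Result type: bool


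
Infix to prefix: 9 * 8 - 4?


left-to-right (same/higher precedence on left): tree is (- (* 9 8) 4)
Prefix: - * 9 8 4


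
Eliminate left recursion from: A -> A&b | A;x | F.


Left-recursive alternatives: A&b, A;x; non-recursive: F
Introduce A': A -> FA', A' -> &bA' | ;xA' | ε


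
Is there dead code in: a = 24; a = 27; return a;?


first assignment to a is overwritten before any read
Dead: 'a = 24'


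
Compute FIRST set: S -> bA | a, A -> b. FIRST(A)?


Per alternative of A: FIRST(b) = {b}
FIRST(A) = {b}


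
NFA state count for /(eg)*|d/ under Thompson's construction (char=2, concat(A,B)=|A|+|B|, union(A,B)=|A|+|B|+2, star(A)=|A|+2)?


Syntax tree has 3 char leaf(s), 1 union(s), 1 star(s)
chars contribute 3×2 = 6; each union adds +2; each star adds +2
Total: 6 + 2 + 2 = 10 states


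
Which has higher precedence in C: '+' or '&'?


'+' is additive (level 9); '&' is bitwise AND (level 5)
Higher level binds tighter
'+' has higher precedence than '&'


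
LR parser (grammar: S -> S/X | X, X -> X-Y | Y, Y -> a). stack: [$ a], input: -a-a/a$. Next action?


'a' on top is the handle for Y -> a
Action: reduce (Y -> a)


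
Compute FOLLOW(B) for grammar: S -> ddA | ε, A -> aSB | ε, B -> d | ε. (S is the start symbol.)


$ ∈ FOLLOW(S). For each A -> αBβ: add FIRST(β)\{ε} to FOLLOW(B); if β nullable, add FOLLOW(A).
FOLLOW(B) = {$, d}


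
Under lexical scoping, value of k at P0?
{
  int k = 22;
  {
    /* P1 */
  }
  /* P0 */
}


k declared in the same block as P0
k = 22


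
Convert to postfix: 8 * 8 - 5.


Left to right (same or higher precedence on left)
Postfix: 8 8 * 5 -


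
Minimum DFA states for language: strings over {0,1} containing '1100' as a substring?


KMP-style automaton: 4 progress states + 1 absorbing accept = 5
Minimal DFA: 5 states


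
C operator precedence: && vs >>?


'>>' is shift (level 8); '&&' is logical AND (level 2)
Higher level binds tighter
'>>' has higher precedence than '&&'


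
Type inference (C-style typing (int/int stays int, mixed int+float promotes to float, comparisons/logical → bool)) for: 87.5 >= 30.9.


Operand types: float >= float
Rule: comparison yields bool
Result type: bool


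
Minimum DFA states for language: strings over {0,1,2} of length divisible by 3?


Track length mod 3: states 0..2, accept at 0
Minimal DFA: 3 states


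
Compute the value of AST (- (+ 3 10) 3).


Evaluate inner: (+ 3 10) = 13
Evaluate root: (- 13 3) = 10
Result: 10


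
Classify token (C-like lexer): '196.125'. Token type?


Pattern: digits with a decimal point
Type: FLOAT_LITERAL


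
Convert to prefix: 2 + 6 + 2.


left-to-right (same/higher precedence on left): tree is (+ (+ 2 6) 2)
Prefix: + + 2 6 2


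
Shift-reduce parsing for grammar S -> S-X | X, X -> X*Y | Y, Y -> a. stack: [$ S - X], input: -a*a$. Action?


handle 'S-X' on top; lookahead ∈ FOLLOW(S) = {-, $}
Action: reduce (S -> S-X)


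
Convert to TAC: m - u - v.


Break into single-operator statements:
t1 = m - u
t2 = t1 - v


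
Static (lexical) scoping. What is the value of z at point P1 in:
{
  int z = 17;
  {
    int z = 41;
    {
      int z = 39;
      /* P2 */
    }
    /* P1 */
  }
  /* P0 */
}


z declared in the same block as P1
z = 41


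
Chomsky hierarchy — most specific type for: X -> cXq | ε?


Single nonterminal LHS, but c^n q^n is not regular
Classification: Type 2 (Context-Free)


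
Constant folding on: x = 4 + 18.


4 + 18 = 22 at compile time
Optimized: x = 22


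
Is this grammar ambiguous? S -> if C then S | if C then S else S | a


dangling else: 'if C then if C then a else a' parses two ways
Ambiguous


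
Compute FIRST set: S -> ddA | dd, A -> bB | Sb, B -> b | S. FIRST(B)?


Per alternative of B: FIRST(b) = {b}; FIRST(S) = {d}
FIRST(B) = {b, d}


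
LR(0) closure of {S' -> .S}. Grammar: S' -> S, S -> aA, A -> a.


Start: S' -> .S
For each item with dot before a nonterminal B, add B -> .γ for every B-production
Closure: [S' -> .S, S -> .aA]


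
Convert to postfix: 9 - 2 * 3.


* has higher precedence, evaluate 2*3 first
Postfix: 9 2 3 * -


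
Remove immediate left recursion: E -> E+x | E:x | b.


Left-recursive alternatives: E+x, E:x; non-recursive: b
Introduce E': E -> bE', E' -> +xE' | :xE' | ε


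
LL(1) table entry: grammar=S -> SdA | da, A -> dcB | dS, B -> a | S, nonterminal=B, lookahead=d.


For [B, d]: 'd' ∈ FIRST(S)
Entry: B -> S
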